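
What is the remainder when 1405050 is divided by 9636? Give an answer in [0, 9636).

7830

1405050 = 145*9636 + 7830, so 1405050 ≡ 7830 (mod 9636).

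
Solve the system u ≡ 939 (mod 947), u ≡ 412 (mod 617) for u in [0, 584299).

426142

947⁻¹ mod 617: 947*574 ≡ 1 (mod 617), so 947⁻¹ ≡ 574.
u = 939 + 947*((412 − 939)*574 mod 617) = 939 + 947*449 = 426142.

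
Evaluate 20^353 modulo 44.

36

By square-and-multiply:
20^1 ≡ 20 (mod 44)
20^2 ≡ 20^2 = 400 ≡ 4 (mod 44)
20^4 ≡ 4^2 = 16 (mod 44)
20^8 ≡ 16^2 = 256 ≡ 36 (mod 44)
20^16 ≡ 36^2 = 1296 ≡ 20 (mod 44)
20^32 ≡ 20^2 = 400 ≡ 4 (mod 44)
20^64 ≡ 4^2 = 16 (mod 44)
20^128 ≡ 16^2 = 256 ≡ 36 (mod 44)
20^256 ≡ 36^2 = 1296 ≡ 20 (mod 44)
20^353 = 20^256 · 20^64 · 20^32 · 20^1 ≡ 20 · 16 · 4 · 20 (mod 44).
Accumulate the product:
20 · 16 = 320 ≡ 12
12 · 4 = 48 ≡ 4
4 · 20 = 80 ≡ 36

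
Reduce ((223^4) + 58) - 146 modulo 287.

256

(223)^4 ≡ 57 (mod 287)
57 + 58 = 115
115 - 146 = -31 ≡ 256 (mod 287)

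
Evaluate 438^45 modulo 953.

488

Using repeated squaring:
438^1 ≡ 438 (mod 953)
438^2 ≡ 438^2 = 191844 ≡ 291 (mod 953)
438^4 ≡ 291^2 = 84681 ≡ 817 (mod 953)
438^8 ≡ 817^2 = 667489 ≡ 389 (mod 953)
438^16 ≡ 389^2 = 151321 ≡ 747 (mod 953)
438^32 ≡ 747^2 = 558009 ≡ 504 (mod 953)
438^45 = 438^32 · 438^8 · 438^4 · 438^1 ≡ 504 · 389 · 817 · 438 (mod 953).
Accumulate the product:
504 · 389 = 196056 ≡ 691
691 · 817 = 564547 ≡ 371
371 · 438 = 162498 ≡ 488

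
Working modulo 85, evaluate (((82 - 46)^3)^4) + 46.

62

82 - 46 = 36
(36)^3 ≡ 76 (mod 85)
(76)^4 ≡ 16 (mod 85)
16 + 46 = 62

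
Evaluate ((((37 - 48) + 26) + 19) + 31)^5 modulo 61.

48

37 - 48 = -11 ≡ 50 (mod 61)
50 + 26 = 76 ≡ 15 (mod 61)
15 + 19 = 34
34 + 31 = 65 ≡ 4 (mod 61)
(4)^5 ≡ 48 (mod 61)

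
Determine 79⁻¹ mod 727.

681

By the extended Euclidean algorithm:
727 = 9*79 + 16
79 = 4*16 + 15
16 = 1*15 + 1
15 = 15*1 + 0
gcd(79, 727) = 1, so the inverse exists.
Back-substitute for 1:
1 = 1*16 − 1*15
  = −1*79 + 5*16
  = 5*727 − 46*79
So 79⁻¹ ≡ −46 ≡ 681 (mod 727).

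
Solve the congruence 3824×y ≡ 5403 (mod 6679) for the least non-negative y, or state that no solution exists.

342

gcd(3824, 6679) = 1, so a unique solution mod 6679 exists.
3824⁻¹ ≡ 1413 (mod 6679).
y ≡ 1413×5403 ≡ 342 (mod 6679).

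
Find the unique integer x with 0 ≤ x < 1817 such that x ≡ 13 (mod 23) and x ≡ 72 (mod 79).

23⁻¹ mod 79: 23*55 ≡ 1 (mod 79), so 23⁻¹ ≡ 55.
x = 13 + 23*((72 − 13)*55 mod 79) = 13 + 23*6 = 151.

151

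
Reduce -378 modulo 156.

-378 = -3×156 + 90, so -378 ≡ 90 (mod 156).

90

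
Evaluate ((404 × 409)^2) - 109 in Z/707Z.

404 × 409 = 165236 ≡ 505 (mod 707)
(505)^2 ≡ 505 (mod 707)
505 - 109 = 396

396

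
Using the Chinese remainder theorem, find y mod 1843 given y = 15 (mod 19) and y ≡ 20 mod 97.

699

19⁻¹ mod 97: 19*46 ≡ 1 (mod 97), so 19⁻¹ ≡ 46.
y = 15 + 19*((20 − 15)*46 mod 97) = 15 + 19*36 = 699.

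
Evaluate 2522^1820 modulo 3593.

3030

Compute successive squares:
1820 in binary is 11100011100, i.e. 1820 = 1024 + 512 + 256 + 16 + 8 + 4.
2522^1 ≡ 2522 (mod 3593)
2522^2 ≡ 2522^2 = 6360484 ≡ 874 (mod 3593)
2522^4 ≡ 874^2 = 763876 ≡ 2160 (mod 3593)
2522^8 ≡ 2160^2 = 4665600 ≡ 1886 (mod 3593)
2522^16 ≡ 1886^2 = 3556996 ≡ 3519 (mod 3593)
2522^32 ≡ 3519^2 = 12383361 ≡ 1883 (mod 3593)
2522^64 ≡ 1883^2 = 3545689 ≡ 2991 (mod 3593)
2522^128 ≡ 2991^2 = 8946081 ≡ 3104 (mod 3593)
2522^256 ≡ 3104^2 = 9634816 ≡ 1983 (mod 3593)
2522^512 ≡ 1983^2 = 3932289 ≡ 1547 (mod 3593)
2522^1024 ≡ 1547^2 = 2393209 ≡ 271 (mod 3593)
2522^1820 = 2522^1024 × 2522^512 × 2522^256 × 2522^16 × 2522^8 × 2522^4 ≡ 271 × 1547 × 1983 × 3519 × 1886 × 2160 (mod 3593).
Accumulate the product:
271 × 1547 = 419237 ≡ 2449
2449 × 1983 = 4856367 ≡ 2224
2224 × 3519 = 7826256 ≡ 702
702 × 1886 = 1323972 ≡ 1748
1748 × 2160 = 3775680 ≡ 3030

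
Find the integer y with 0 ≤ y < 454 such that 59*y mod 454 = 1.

454 = 7×59 + 41
59 = 1×41 + 18
41 = 2×18 + 5
18 = 3×5 + 3
5 = 1×3 + 2
3 = 1×2 + 1
2 = 2×1 + 0
gcd(59, 454) = 1, so the inverse exists.
Bézout: 1 = −23×454 + 177×59.
So 59⁻¹ ≡ 177 (mod 454).

177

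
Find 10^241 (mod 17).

10

Using repeated squaring:
241 in binary is 11110001, i.e. 241 = 128 + 64 + 32 + 16 + 1.
10^1 ≡ 10 (mod 17)
10^2 ≡ 10^2 = 100 ≡ 15 (mod 17)
10^4 ≡ 15^2 = 225 ≡ 4 (mod 17)
10^8 ≡ 4^2 = 16 (mod 17)
10^16 ≡ 16^2 = 256 ≡ 1 (mod 17)
10^32 ≡ 1^2 = 1 (mod 17)
10^64 ≡ 1^2 = 1 (mod 17)
10^128 ≡ 1^2 = 1 (mod 17)
10^241 = 10^128 * 10^64 * 10^32 * 10^16 * 10^1 ≡ 1 * 1 * 1 * 1 * 10 (mod 17).
Accumulate the product:
1 * 1 = 1
1 * 1 = 1
1 * 1 = 1
1 * 10 = 10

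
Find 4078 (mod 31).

4078 = 131×31 + 17, so 4078 ≡ 17 (mod 31).

17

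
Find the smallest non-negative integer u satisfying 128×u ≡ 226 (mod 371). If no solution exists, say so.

gcd(128, 371) = 1, so a unique solution mod 371 exists.
128⁻¹ ≡ 200 (mod 371).
u ≡ 200×226 ≡ 309 (mod 371).

309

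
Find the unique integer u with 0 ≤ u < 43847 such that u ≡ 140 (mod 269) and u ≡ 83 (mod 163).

269⁻¹ mod 163: 269×20 ≡ 1 (mod 163), so 269⁻¹ ≡ 20.
u = 140 + 269×((83 − 140)×20 mod 163) = 140 + 269×1 = 409.

409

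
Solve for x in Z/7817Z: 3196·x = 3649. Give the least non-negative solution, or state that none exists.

5859

gcd(3196, 7817) = 1, so a unique solution mod 7817 exists.
3196⁻¹ ≡ 3050 (mod 7817).
x ≡ 3050·3649 ≡ 5859 (mod 7817).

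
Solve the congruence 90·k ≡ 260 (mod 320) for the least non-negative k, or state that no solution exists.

gcd(90, 320) = 10, and 10 | 260, so solutions exist.
Divide through by 10: 9·k ≡ 26 mod 32.
9⁻¹ ≡ 25 (mod 32).
k ≡ 25·26 ≡ 10 (mod 32).
The smallest non-negative solution is k = 10.

10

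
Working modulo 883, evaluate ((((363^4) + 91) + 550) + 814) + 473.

(363)^4 ≡ 186 (mod 883)
186 + 91 = 277
277 + 550 = 827
827 + 814 = 1641 ≡ 758 (mod 883)
758 + 473 = 1231 ≡ 348 (mod 883)

348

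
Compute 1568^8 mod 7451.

1568^1 ≡ 1568 (mod 7451)
1568^2 ≡ 1568^2 = 2458624 ≡ 7245 (mod 7451)
1568^4 ≡ 7245^2 = 52490025 ≡ 5181 (mod 7451)
1568^8 ≡ 5181^2 = 26842761 ≡ 4259 (mod 7451)
So 1568^8 ≡ 4259 (mod 7451).

4259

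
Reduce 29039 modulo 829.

29039 = 35*829 + 24, so 29039 ≡ 24 (mod 829).

24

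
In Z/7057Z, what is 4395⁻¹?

2484

Apply the Euclidean algorithm and back-substitute:
7057 = 1*4395 + 2662
4395 = 1*2662 + 1733
2662 = 1*1733 + 929
1733 = 1*929 + 804
929 = 1*804 + 125
804 = 6*125 + 54
125 = 2*54 + 17
54 = 3*17 + 3
17 = 5*3 + 2
3 = 1*2 + 1
2 = 2*1 + 0
gcd(4395, 7057) = 1, so the inverse exists.
Bézout: 1 = −1547*7057 + 2484*4395.
So 4395⁻¹ ≡ 2484 (mod 7057).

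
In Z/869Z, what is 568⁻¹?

690

869 = 1·568 + 301
568 = 1·301 + 267
301 = 1·267 + 34
267 = 7·34 + 29
34 = 1·29 + 5
29 = 5·5 + 4
5 = 1·4 + 1
4 = 4·1 + 0
gcd(568, 869) = 1, so the inverse exists.
Bézout: 1 = 117·869 − 179·568.
So 568⁻¹ ≡ −179 ≡ 690 (mod 869).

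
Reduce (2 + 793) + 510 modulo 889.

2 + 793 = 795
795 + 510 = 1305 ≡ 416 (mod 889)

416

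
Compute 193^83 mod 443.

By square-and-multiply:
83 in binary is 1010011, i.e. 83 = 64 + 16 + 2 + 1.
193^1 ≡ 193 (mod 443)
193^2 ≡ 193^2 = 37249 ≡ 37 (mod 443)
193^4 ≡ 37^2 = 1369 ≡ 40 (mod 443)
193^8 ≡ 40^2 = 1600 ≡ 271 (mod 443)
193^16 ≡ 271^2 = 73441 ≡ 346 (mod 443)
193^32 ≡ 346^2 = 119716 ≡ 106 (mod 443)
193^64 ≡ 106^2 = 11236 ≡ 161 (mod 443)
193^83 = 193^64 × 193^16 × 193^2 × 193^1 ≡ 161 × 346 × 37 × 193 (mod 443).
Accumulate the product:
161 × 346 = 55706 ≡ 331
331 × 37 = 12247 ≡ 286
286 × 193 = 55198 ≡ 266

266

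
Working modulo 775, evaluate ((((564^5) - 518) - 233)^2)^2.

(564)^5 ≡ 274 (mod 775)
274 - 518 = -244 ≡ 531 (mod 775)
531 - 233 = 298
(298)^2 ≡ 454 (mod 775)
(454)^2 ≡ 741 (mod 775)

741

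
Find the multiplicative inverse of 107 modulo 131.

60

Run the extended Euclidean algorithm:
131 = 1×107 + 24
107 = 4×24 + 11
24 = 2×11 + 2
11 = 5×2 + 1
2 = 2×1 + 0
gcd(107, 131) = 1, so the inverse exists.
Back-substitute for 1:
1 = 1×11 − 5×2
  = −5×24 + 11×11
  = 11×107 − 49×24
  = −49×131 + 60×107
So 107⁻¹ ≡ 60 (mod 131).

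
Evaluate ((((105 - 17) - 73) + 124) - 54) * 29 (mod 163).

20

105 - 17 = 88
88 - 73 = 15
15 + 124 = 139
139 - 54 = 85
85 * 29 = 2465 ≡ 20 (mod 163)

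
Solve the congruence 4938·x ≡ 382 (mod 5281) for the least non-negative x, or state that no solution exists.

2139

gcd(4938, 5281) = 1, so a unique solution mod 5281 exists.
4938⁻¹ ≡ 4388 (mod 5281).
x ≡ 4388·382 ≡ 2139 (mod 5281).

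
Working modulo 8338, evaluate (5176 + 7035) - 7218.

5176 + 7035 = 12211 ≡ 3873 (mod 8338)
3873 - 7218 = -3345 ≡ 4993 (mod 8338)

4993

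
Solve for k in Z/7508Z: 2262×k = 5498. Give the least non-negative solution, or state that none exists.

1433

gcd(2262, 7508) = 2, and 2 | 5498, so solutions exist.
Divide through by 2: 1131×k = 2749 (mod 3754).
1131⁻¹ ≡ 1799 (mod 3754).
k ≡ 1799×2749 ≡ 1433 (mod 3754).
The smallest non-negative solution is k = 1433.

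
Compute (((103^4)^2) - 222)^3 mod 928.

379

(103)^4 ≡ 257 (mod 928)
(257)^2 ≡ 161 (mod 928)
161 - 222 = -61 ≡ 867 (mod 928)
(867)^3 ≡ 379 (mod 928)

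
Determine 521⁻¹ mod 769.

400

769 = 1·521 + 248
521 = 2·248 + 25
248 = 9·25 + 23
25 = 1·23 + 2
23 = 11·2 + 1
2 = 2·1 + 0
gcd(521, 769) = 1, so the inverse exists.
Back-substitute for 1:
1 = 1·23 − 11·2
  = −11·25 + 12·23
  = 12·248 − 119·25
  = −119·521 + 250·248
  = 250·769 − 369·521
So 521⁻¹ ≡ −369 ≡ 400 (mod 769).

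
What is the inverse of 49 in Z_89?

89 = 1×49 + 40
49 = 1×40 + 9
40 = 4×9 + 4
9 = 2×4 + 1
4 = 4×1 + 0
gcd(49, 89) = 1, so the inverse exists.
Back-substitute for 1:
1 = 1×9 − 2×4
  = −2×40 + 9×9
  = 9×49 − 11×40
  = −11×89 + 20×49
So 49⁻¹ ≡ 20 (mod 89).

20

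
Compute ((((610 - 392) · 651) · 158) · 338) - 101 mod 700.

571

610 - 392 = 218
218 · 651 = 141918 ≡ 518 (mod 700)
518 · 158 = 81844 ≡ 644 (mod 700)
644 · 338 = 217672 ≡ 672 (mod 700)
672 - 101 = 571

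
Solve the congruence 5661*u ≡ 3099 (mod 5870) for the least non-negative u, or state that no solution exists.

gcd(5661, 5870) = 1, so a unique solution mod 5870 exists.
5661⁻¹ ≡ 4241 (mod 5870).
u ≡ 4241*3099 ≡ 5799 (mod 5870).

5799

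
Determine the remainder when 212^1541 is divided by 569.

Using repeated squaring:
1541 in binary is 11000000101, i.e. 1541 = 1024 + 512 + 4 + 1.
212^1 ≡ 212 (mod 569)
212^2 ≡ 212^2 = 44944 ≡ 562 (mod 569)
212^4 ≡ 562^2 = 315844 ≡ 49 (mod 569)
212^8 ≡ 49^2 = 2401 ≡ 125 (mod 569)
212^16 ≡ 125^2 = 15625 ≡ 262 (mod 569)
212^32 ≡ 262^2 = 68644 ≡ 364 (mod 569)
212^64 ≡ 364^2 = 132496 ≡ 488 (mod 569)
212^128 ≡ 488^2 = 238144 ≡ 302 (mod 569)
212^256 ≡ 302^2 = 91204 ≡ 164 (mod 569)
212^512 ≡ 164^2 = 26896 ≡ 153 (mod 569)
212^1024 ≡ 153^2 = 23409 ≡ 80 (mod 569)
212^1541 = 212^1024 * 212^512 * 212^4 * 212^1 ≡ 80 * 153 * 49 * 212 (mod 569).
Accumulate the product:
80 * 153 = 12240 ≡ 291
291 * 49 = 14259 ≡ 34
34 * 212 = 7208 ≡ 380

380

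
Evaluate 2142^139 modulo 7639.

3476

139 in binary is 10001011, i.e. 139 = 128 + 8 + 2 + 1.
2142^1 ≡ 2142 (mod 7639)
2142^2 ≡ 2142^2 = 4588164 ≡ 4764 (mod 7639)
2142^4 ≡ 4764^2 = 22695696 ≡ 227 (mod 7639)
2142^8 ≡ 227^2 = 51529 ≡ 5695 (mod 7639)
2142^16 ≡ 5695^2 = 32433025 ≡ 5470 (mod 7639)
2142^32 ≡ 5470^2 = 29920900 ≡ 6576 (mod 7639)
2142^64 ≡ 6576^2 = 43243776 ≡ 7036 (mod 7639)
2142^128 ≡ 7036^2 = 49505296 ≡ 4576 (mod 7639)
2142^139 = 2142^128 · 2142^8 · 2142^2 · 2142^1 ≡ 4576 · 5695 · 4764 · 2142 (mod 7639).
Accumulate the product:
4576 · 5695 = 26060320 ≡ 3691
3691 · 4764 = 17583924 ≡ 6585
6585 · 2142 = 14105070 ≡ 3476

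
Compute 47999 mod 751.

47999 = 63·751 + 686, so 47999 ≡ 686 (mod 751).

686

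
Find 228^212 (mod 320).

256

Compute successive squares:
212 in binary is 11010100, i.e. 212 = 128 + 64 + 16 + 4.
228^1 ≡ 228 (mod 320)
228^2 ≡ 228^2 = 51984 ≡ 144 (mod 320)
228^4 ≡ 144^2 = 20736 ≡ 256 (mod 320)
228^8 ≡ 256^2 = 65536 ≡ 256 (mod 320)
228^16 ≡ 256^2 = 65536 ≡ 256 (mod 320)
228^32 ≡ 256^2 = 65536 ≡ 256 (mod 320)
228^64 ≡ 256^2 = 65536 ≡ 256 (mod 320)
228^128 ≡ 256^2 = 65536 ≡ 256 (mod 320)
228^212 = 228^128 · 228^64 · 228^16 · 228^4 ≡ 256 · 256 · 256 · 256 (mod 320).
Accumulate the product:
256 · 256 = 65536 ≡ 256
256 · 256 = 65536 ≡ 256
256 · 256 = 65536 ≡ 256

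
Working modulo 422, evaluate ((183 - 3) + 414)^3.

394

183 - 3 = 180
180 + 414 = 594 ≡ 172 (mod 422)
(172)^3 ≡ 394 (mod 422)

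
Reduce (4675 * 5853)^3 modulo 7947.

4675 * 5853 = 27362775 ≡ 1254 (mod 7947)
(1254)^3 ≡ 6219 (mod 7947)

6219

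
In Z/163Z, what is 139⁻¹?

163 = 1×139 + 24
139 = 5×24 + 19
24 = 1×19 + 5
19 = 3×5 + 4
5 = 1×4 + 1
4 = 4×1 + 0
gcd(139, 163) = 1, so the inverse exists.
Bézout: 1 = 29×163 − 34×139.
So 139⁻¹ ≡ −34 ≡ 129 (mod 163).

129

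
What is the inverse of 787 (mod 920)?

83

920 = 1·787 + 133
787 = 5·133 + 122
133 = 1·122 + 11
122 = 11·11 + 1
11 = 11·1 + 0
gcd(787, 920) = 1, so the inverse exists.
Back-substitute for 1:
1 = 1·122 − 11·11
  = −11·133 + 12·122
  = 12·787 − 71·133
  = −71·920 + 83·787
So 787⁻¹ ≡ 83 (mod 920).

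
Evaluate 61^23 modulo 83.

81

By square-and-multiply:
61^1 ≡ 61 (mod 83)
61^2 ≡ 61^2 = 3721 ≡ 69 (mod 83)
61^4 ≡ 69^2 = 4761 ≡ 30 (mod 83)
61^8 ≡ 30^2 = 900 ≡ 70 (mod 83)
61^16 ≡ 70^2 = 4900 ≡ 3 (mod 83)
61^23 = 61^16 · 61^4 · 61^2 · 61^1 ≡ 3 · 30 · 69 · 61 (mod 83).
Accumulate the product:
3 · 30 = 90 ≡ 7
7 · 69 = 483 ≡ 68
68 · 61 = 4148 ≡ 81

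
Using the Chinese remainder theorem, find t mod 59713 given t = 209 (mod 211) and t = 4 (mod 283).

34813

211⁻¹ mod 283: 211·169 ≡ 1 (mod 283), so 211⁻¹ ≡ 169.
t = 209 + 211·((4 − 209)·169 mod 283) = 209 + 211·164 = 34813.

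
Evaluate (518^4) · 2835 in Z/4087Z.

(518)^4 ≡ 4007 (mod 4087)
4007 · 2835 = 11359845 ≡ 2072 (mod 4087)

2072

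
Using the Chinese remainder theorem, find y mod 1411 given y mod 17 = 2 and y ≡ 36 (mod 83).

36

17⁻¹ mod 83: 17×44 ≡ 1 (mod 83), so 17⁻¹ ≡ 44.
y = 2 + 17×((36 − 2)×44 mod 83) = 2 + 17×2 = 36.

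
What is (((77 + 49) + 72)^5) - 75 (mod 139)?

103

77 + 49 = 126
126 + 72 = 198 ≡ 59 (mod 139)
(59)^5 ≡ 39 (mod 139)
39 - 75 = -36 ≡ 103 (mod 139)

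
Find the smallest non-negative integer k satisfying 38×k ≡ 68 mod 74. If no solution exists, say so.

gcd(38, 74) = 2, and 2 | 68, so solutions exist.
Divide through by 2: 19×k ≡ 34 mod 37.
19⁻¹ ≡ 2 (mod 37).
k ≡ 2×34 ≡ 31 (mod 37).
The smallest non-negative solution is k = 31.

31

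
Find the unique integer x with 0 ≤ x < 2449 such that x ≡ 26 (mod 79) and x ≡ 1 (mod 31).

342

79⁻¹ mod 31: 79·11 ≡ 1 (mod 31), so 79⁻¹ ≡ 11.
x = 26 + 79·((1 − 26)·11 mod 31) = 26 + 79·4 = 342.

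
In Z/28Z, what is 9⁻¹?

By the extended Euclidean algorithm:
28 = 3*9 + 1
9 = 9*1 + 0
gcd(9, 28) = 1, so the inverse exists.
Bézout: 1 = 1*28 − 3*9.
So 9⁻¹ ≡ −3 ≡ 25 (mod 28).

25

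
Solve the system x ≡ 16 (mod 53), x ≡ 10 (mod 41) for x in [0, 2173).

1076

53⁻¹ mod 41: 53*24 ≡ 1 (mod 41), so 53⁻¹ ≡ 24.
x = 16 + 53*((10 − 16)*24 mod 41) = 16 + 53*20 = 1076.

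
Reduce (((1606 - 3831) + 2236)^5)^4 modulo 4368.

3649

1606 - 3831 = -2225 ≡ 2143 (mod 4368)
2143 + 2236 = 4379 ≡ 11 (mod 4368)
(11)^5 ≡ 3803 (mod 4368)
(3803)^4 ≡ 3649 (mod 4368)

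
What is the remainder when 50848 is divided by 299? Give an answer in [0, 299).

50848 = 170*299 + 18, so 50848 ≡ 18 (mod 299).

18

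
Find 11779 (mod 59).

38

11779 = 199×59 + 38, so 11779 ≡ 38 (mod 59).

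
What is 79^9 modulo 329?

79^1 ≡ 79 (mod 329)
79^2 ≡ 79^2 = 6241 ≡ 319 (mod 329)
79^4 ≡ 319^2 = 101761 ≡ 100 (mod 329)
79^8 ≡ 100^2 = 10000 ≡ 130 (mod 329)
79^9 = 79^8 · 79^1 ≡ 130 · 79 (mod 329).
130 · 79 = 10270 ≡ 71 (mod 329).

71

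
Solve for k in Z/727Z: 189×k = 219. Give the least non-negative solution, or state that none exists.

gcd(189, 727) = 1, so a unique solution mod 727 exists.
189⁻¹ ≡ 677 (mod 727).
k ≡ 677×219 ≡ 682 (mod 727).

682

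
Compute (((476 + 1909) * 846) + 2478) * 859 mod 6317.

4739

476 + 1909 = 2385
2385 * 846 = 2017710 ≡ 2587 (mod 6317)
2587 + 2478 = 5065
5065 * 859 = 4350835 ≡ 4739 (mod 6317)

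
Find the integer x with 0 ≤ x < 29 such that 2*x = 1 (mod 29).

15

29 = 14×2 + 1
2 = 2×1 + 0
gcd(2, 29) = 1, so the inverse exists.
Bézout: 1 = 1×29 − 14×2.
So 2⁻¹ ≡ −14 ≡ 15 (mod 29).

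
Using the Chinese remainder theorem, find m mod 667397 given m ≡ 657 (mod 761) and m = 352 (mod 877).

761⁻¹ mod 877: 761×189 ≡ 1 (mod 877), so 761⁻¹ ≡ 189.
m = 657 + 761×((352 − 657)×189 mod 877) = 657 + 761×237 = 181014.
Check: 181014 mod 761 = 657, 181014 mod 877 = 352. ✓

181014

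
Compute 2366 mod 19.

2366 = 124·19 + 10, so 2366 ≡ 10 (mod 19).

10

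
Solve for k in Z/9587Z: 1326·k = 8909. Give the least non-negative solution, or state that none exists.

gcd(1326, 9587) = 1, so a unique solution mod 9587 exists.
1326⁻¹ ≡ 4432 (mod 9587).
k ≡ 4432·8909 ≡ 5422 (mod 9587).

5422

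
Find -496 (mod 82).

-496 = -7·82 + 78, so -496 ≡ 78 (mod 82).

78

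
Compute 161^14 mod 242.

3

By square-and-multiply:
14 in binary is 1110, i.e. 14 = 8 + 4 + 2.
161^1 ≡ 161 (mod 242)
161^2 ≡ 161^2 = 25921 ≡ 27 (mod 242)
161^4 ≡ 27^2 = 729 ≡ 3 (mod 242)
161^8 ≡ 3^2 = 9 (mod 242)
161^14 = 161^8 * 161^4 * 161^2 ≡ 9 * 3 * 27 (mod 242).
Accumulate the product:
9 * 3 = 27
27 * 27 = 729 ≡ 3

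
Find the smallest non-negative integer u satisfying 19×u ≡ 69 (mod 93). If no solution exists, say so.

33

gcd(19, 93) = 1, so a unique solution mod 93 exists.
19⁻¹ ≡ 49 (mod 93).
u ≡ 49×69 ≡ 33 (mod 93).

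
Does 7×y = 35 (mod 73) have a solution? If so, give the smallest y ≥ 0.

5

gcd(7, 73) = 1, so a unique solution mod 73 exists.
7⁻¹ ≡ 21 (mod 73).
y ≡ 21×35 ≡ 5 (mod 73).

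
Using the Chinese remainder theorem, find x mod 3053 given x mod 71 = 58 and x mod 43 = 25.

2046

71⁻¹ mod 43: 71*20 ≡ 1 (mod 43), so 71⁻¹ ≡ 20.
x = 58 + 71*((25 − 58)*20 mod 43) = 58 + 71*28 = 2046.
Check: 2046 mod 71 = 58, 2046 mod 43 = 25. ✓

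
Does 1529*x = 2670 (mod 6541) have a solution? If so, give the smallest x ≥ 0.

4669

gcd(1529, 6541) = 1, so a unique solution mod 6541 exists.
1529⁻¹ ≡ 2601 (mod 6541).
x ≡ 2601*2670 ≡ 4669 (mod 6541).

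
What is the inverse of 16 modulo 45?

31

Apply the Euclidean algorithm and back-substitute:
45 = 2*16 + 13
16 = 1*13 + 3
13 = 4*3 + 1
3 = 3*1 + 0
gcd(16, 45) = 1, so the inverse exists.
Back-substitute for 1:
1 = 1*13 − 4*3
  = −4*16 + 5*13
  = 5*45 − 14*16
So 16⁻¹ ≡ −14 ≡ 31 (mod 45).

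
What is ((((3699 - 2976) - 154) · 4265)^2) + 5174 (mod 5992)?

3699 - 2976 = 723
723 - 154 = 569
569 · 4265 = 2426785 ≡ 25 (mod 5992)
(25)^2 ≡ 625 (mod 5992)
625 + 5174 = 5799

5799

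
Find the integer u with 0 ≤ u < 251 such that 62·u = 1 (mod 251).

166

Run the extended Euclidean algorithm:
251 = 4·62 + 3
62 = 20·3 + 2
3 = 1·2 + 1
2 = 2·1 + 0
gcd(62, 251) = 1, so the inverse exists.
Back-substitute for 1:
1 = 1·3 − 1·2
  = −1·62 + 21·3
  = 21·251 − 85·62
So 62⁻¹ ≡ −85 ≡ 166 (mod 251).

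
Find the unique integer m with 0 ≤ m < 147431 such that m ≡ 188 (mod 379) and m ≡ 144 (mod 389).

60828

379⁻¹ mod 389: 379·350 ≡ 1 (mod 389), so 379⁻¹ ≡ 350.
m = 188 + 379·((144 − 188)·350 mod 389) = 188 + 379·160 = 60828.
Check: 60828 mod 379 = 188, 60828 mod 389 = 144. ✓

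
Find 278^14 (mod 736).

14 in binary is 1110, i.e. 14 = 8 + 4 + 2.
278^1 ≡ 278 (mod 736)
278^2 ≡ 278^2 = 77284 ≡ 4 (mod 736)
278^4 ≡ 4^2 = 16 (mod 736)
278^8 ≡ 16^2 = 256 (mod 736)
278^14 = 278^8 · 278^4 · 278^2 ≡ 256 · 16 · 4 (mod 736).
Accumulate the product:
256 · 16 = 4096 ≡ 416
416 · 4 = 1664 ≡ 192

192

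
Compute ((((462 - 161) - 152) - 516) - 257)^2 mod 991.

904

462 - 161 = 301
301 - 152 = 149
149 - 516 = -367 ≡ 624 (mod 991)
624 - 257 = 367
(367)^2 ≡ 904 (mod 991)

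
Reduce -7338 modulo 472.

-7338 = -16×472 + 214, so -7338 ≡ 214 (mod 472).

214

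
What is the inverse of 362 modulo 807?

By the extended Euclidean algorithm:
807 = 2*362 + 83
362 = 4*83 + 30
83 = 2*30 + 23
30 = 1*23 + 7
23 = 3*7 + 2
7 = 3*2 + 1
2 = 2*1 + 0
gcd(362, 807) = 1, so the inverse exists.
Back-substitute for 1:
1 = 1*7 − 3*2
  = −3*23 + 10*7
  = 10*30 − 13*23
  = −13*83 + 36*30
  = 36*362 − 157*83
  = −157*807 + 350*362
So 362⁻¹ ≡ 350 (mod 807).

350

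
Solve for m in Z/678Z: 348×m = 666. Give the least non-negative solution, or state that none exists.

gcd(348, 678) = 6, and 6 | 666, so solutions exist.
Divide through by 6: 58×m ≡ 111 mod 113.
58⁻¹ ≡ 76 (mod 113).
m ≡ 76×111 ≡ 74 (mod 113).
The smallest non-negative solution is m = 74.

74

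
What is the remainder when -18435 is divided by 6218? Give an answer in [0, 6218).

219

-18435 = -3·6218 + 219, so -18435 ≡ 219 (mod 6218).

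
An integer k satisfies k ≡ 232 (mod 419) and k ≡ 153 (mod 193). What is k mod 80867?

9031

419⁻¹ mod 193: 419·117 ≡ 1 (mod 193), so 419⁻¹ ≡ 117.
k = 232 + 419·((153 − 232)·117 mod 193) = 232 + 419·21 = 9031.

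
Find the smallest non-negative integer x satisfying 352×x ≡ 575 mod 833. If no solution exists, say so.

4

gcd(352, 833) = 1, so a unique solution mod 833 exists.
352⁻¹ ≡ 452 (mod 833).
x ≡ 452×575 ≡ 4 (mod 833).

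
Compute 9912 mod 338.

110

9912 = 29*338 + 110, so 9912 ≡ 110 (mod 338).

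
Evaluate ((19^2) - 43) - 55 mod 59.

27

(19)^2 ≡ 7 (mod 59)
7 - 43 = -36 ≡ 23 (mod 59)
23 - 55 = -32 ≡ 27 (mod 59)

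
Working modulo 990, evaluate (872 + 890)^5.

872 + 890 = 1762 ≡ 772 (mod 990)
(772)^5 ≡ 472 (mod 990)

472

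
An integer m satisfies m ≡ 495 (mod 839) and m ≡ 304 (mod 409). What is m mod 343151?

839⁻¹ mod 409: 839×39 ≡ 1 (mod 409), so 839⁻¹ ≡ 39.
m = 495 + 839×((304 − 495)×39 mod 409) = 495 + 839×322 = 270653.

270653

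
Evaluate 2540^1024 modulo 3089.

Compute successive squares:
2540^1 ≡ 2540 (mod 3089)
2540^2 ≡ 2540^2 = 6451600 ≡ 1768 (mod 3089)
2540^4 ≡ 1768^2 = 3125824 ≡ 2845 (mod 3089)
2540^8 ≡ 2845^2 = 8094025 ≡ 845 (mod 3089)
2540^16 ≡ 845^2 = 714025 ≡ 466 (mod 3089)
2540^32 ≡ 466^2 = 217156 ≡ 926 (mod 3089)
2540^64 ≡ 926^2 = 857476 ≡ 1823 (mod 3089)
2540^128 ≡ 1823^2 = 3323329 ≡ 2654 (mod 3089)
2540^256 ≡ 2654^2 = 7043716 ≡ 796 (mod 3089)
2540^512 ≡ 796^2 = 633616 ≡ 371 (mod 3089)
2540^1024 ≡ 371^2 = 137641 ≡ 1725 (mod 3089)
So 2540^1024 ≡ 1725 (mod 3089).

1725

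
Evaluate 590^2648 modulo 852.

By square-and-multiply:
2648 in binary is 101001011000, i.e. 2648 = 2048 + 512 + 64 + 16 + 8.
590^1 ≡ 590 (mod 852)
590^2 ≡ 590^2 = 348100 ≡ 484 (mod 852)
590^4 ≡ 484^2 = 234256 ≡ 808 (mod 852)
590^8 ≡ 808^2 = 652864 ≡ 232 (mod 852)
590^16 ≡ 232^2 = 53824 ≡ 148 (mod 852)
590^32 ≡ 148^2 = 21904 ≡ 604 (mod 852)
590^64 ≡ 604^2 = 364816 ≡ 160 (mod 852)
590^128 ≡ 160^2 = 25600 ≡ 40 (mod 852)
590^256 ≡ 40^2 = 1600 ≡ 748 (mod 852)
590^512 ≡ 748^2 = 559504 ≡ 592 (mod 852)
590^1024 ≡ 592^2 = 350464 ≡ 292 (mod 852)
590^2048 ≡ 292^2 = 85264 ≡ 64 (mod 852)
590^2648 = 590^2048 · 590^512 · 590^64 · 590^16 · 590^8 ≡ 64 · 592 · 160 · 148 · 232 (mod 852).
Accumulate the product:
64 · 592 = 37888 ≡ 400
400 · 160 = 64000 ≡ 100
100 · 148 = 14800 ≡ 316
316 · 232 = 73312 ≡ 40

40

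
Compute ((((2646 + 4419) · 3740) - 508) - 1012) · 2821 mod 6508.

2646 + 4419 = 7065 ≡ 557 (mod 6508)
557 · 3740 = 2083180 ≡ 620 (mod 6508)
620 - 508 = 112
112 - 1012 = -900 ≡ 5608 (mod 6508)
5608 · 2821 = 15820168 ≡ 5728 (mod 6508)

5728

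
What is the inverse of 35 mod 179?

179 = 5·35 + 4
35 = 8·4 + 3
4 = 1·3 + 1
3 = 3·1 + 0
gcd(35, 179) = 1, so the inverse exists.
Back-substitute for 1:
1 = 1·4 − 1·3
  = −1·35 + 9·4
  = 9·179 − 46·35
So 35⁻¹ ≡ −46 ≡ 133 (mod 179).

133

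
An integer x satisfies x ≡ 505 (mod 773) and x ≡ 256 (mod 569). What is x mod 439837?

773⁻¹ mod 569: 773×53 ≡ 1 (mod 569), so 773⁻¹ ≡ 53.
x = 505 + 773×((256 − 505)×53 mod 569) = 505 + 773×459 = 355312.

355312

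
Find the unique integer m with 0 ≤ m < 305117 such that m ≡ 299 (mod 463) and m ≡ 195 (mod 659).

187351

463⁻¹ mod 659: 463*427 ≡ 1 (mod 659), so 463⁻¹ ≡ 427.
m = 299 + 463*((195 − 299)*427 mod 659) = 299 + 463*404 = 187351.
Check: 187351 mod 463 = 299, 187351 mod 659 = 195. ✓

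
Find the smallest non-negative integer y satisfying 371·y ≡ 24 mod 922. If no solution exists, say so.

430

gcd(371, 922) = 1, so a unique solution mod 922 exists.
371⁻¹ ≡ 671 (mod 922).
y ≡ 671·24 ≡ 430 (mod 922).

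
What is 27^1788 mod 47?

8

Compute successive squares:
1788 in binary is 11011111100, i.e. 1788 = 1024 + 512 + 128 + 64 + 32 + 16 + 8 + 4.
27^1 ≡ 27 (mod 47)
27^2 ≡ 27^2 = 729 ≡ 24 (mod 47)
27^4 ≡ 24^2 = 576 ≡ 12 (mod 47)
27^8 ≡ 12^2 = 144 ≡ 3 (mod 47)
27^16 ≡ 3^2 = 9 (mod 47)
27^32 ≡ 9^2 = 81 ≡ 34 (mod 47)
27^64 ≡ 34^2 = 1156 ≡ 28 (mod 47)
27^128 ≡ 28^2 = 784 ≡ 32 (mod 47)
27^256 ≡ 32^2 = 1024 ≡ 37 (mod 47)
27^512 ≡ 37^2 = 1369 ≡ 6 (mod 47)
27^1024 ≡ 6^2 = 36 (mod 47)
27^1788 = 27^1024 · 27^512 · 27^128 · 27^64 · 27^32 · 27^16 · 27^8 · 27^4 ≡ 36 · 6 · 32 · 28 · 34 · 9 · 3 · 12 (mod 47).
Accumulate the product:
36 · 6 = 216 ≡ 28
28 · 32 = 896 ≡ 3
3 · 28 = 84 ≡ 37
37 · 34 = 1258 ≡ 36
36 · 9 = 324 ≡ 42
42 · 3 = 126 ≡ 32
32 · 12 = 384 ≡ 8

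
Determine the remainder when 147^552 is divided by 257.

242

Compute successive squares:
147^1 ≡ 147 (mod 257)
147^2 ≡ 147^2 = 21609 ≡ 21 (mod 257)
147^4 ≡ 21^2 = 441 ≡ 184 (mod 257)
147^8 ≡ 184^2 = 33856 ≡ 189 (mod 257)
147^16 ≡ 189^2 = 35721 ≡ 255 (mod 257)
147^32 ≡ 255^2 = 65025 ≡ 4 (mod 257)
147^64 ≡ 4^2 = 16 (mod 257)
147^128 ≡ 16^2 = 256 (mod 257)
147^256 ≡ 256^2 = 65536 ≡ 1 (mod 257)
147^512 ≡ 1^2 = 1 (mod 257)
147^552 = 147^512 × 147^32 × 147^8 ≡ 1 × 4 × 189 (mod 257).
Accumulate the product:
1 × 4 = 4
4 × 189 = 756 ≡ 242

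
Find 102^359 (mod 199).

102^1 ≡ 102 (mod 199)
102^2 ≡ 102^2 = 10404 ≡ 56 (mod 199)
102^4 ≡ 56^2 = 3136 ≡ 151 (mod 199)
102^8 ≡ 151^2 = 22801 ≡ 115 (mod 199)
102^16 ≡ 115^2 = 13225 ≡ 91 (mod 199)
102^32 ≡ 91^2 = 8281 ≡ 122 (mod 199)
102^64 ≡ 122^2 = 14884 ≡ 158 (mod 199)
102^128 ≡ 158^2 = 24964 ≡ 89 (mod 199)
102^256 ≡ 89^2 = 7921 ≡ 160 (mod 199)
102^359 = 102^256 × 102^64 × 102^32 × 102^4 × 102^2 × 102^1 ≡ 160 × 158 × 122 × 151 × 56 × 102 (mod 199).
Accumulate the product:
160 × 158 = 25280 ≡ 7
7 × 122 = 854 ≡ 58
58 × 151 = 8758 ≡ 2
2 × 56 = 112
112 × 102 = 11424 ≡ 81

81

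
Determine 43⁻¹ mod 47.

Apply the Euclidean algorithm and back-substitute:
47 = 1*43 + 4
43 = 10*4 + 3
4 = 1*3 + 1
3 = 3*1 + 0
gcd(43, 47) = 1, so the inverse exists.
Back-substitute for 1:
1 = 1*4 − 1*3
  = −1*43 + 11*4
  = 11*47 − 12*43
So 43⁻¹ ≡ −12 ≡ 35 (mod 47).

35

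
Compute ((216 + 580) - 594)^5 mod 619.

216 + 580 = 796 ≡ 177 (mod 619)
177 - 594 = -417 ≡ 202 (mod 619)
(202)^5 ≡ 515 (mod 619)

515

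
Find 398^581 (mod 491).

581 in binary is 1001000101, i.e. 581 = 512 + 64 + 4 + 1.
398^1 ≡ 398 (mod 491)
398^2 ≡ 398^2 = 158404 ≡ 302 (mod 491)
398^4 ≡ 302^2 = 91204 ≡ 369 (mod 491)
398^8 ≡ 369^2 = 136161 ≡ 154 (mod 491)
398^16 ≡ 154^2 = 23716 ≡ 148 (mod 491)
398^32 ≡ 148^2 = 21904 ≡ 300 (mod 491)
398^64 ≡ 300^2 = 90000 ≡ 147 (mod 491)
398^128 ≡ 147^2 = 21609 ≡ 5 (mod 491)
398^256 ≡ 5^2 = 25 (mod 491)
398^512 ≡ 25^2 = 625 ≡ 134 (mod 491)
398^581 = 398^512 * 398^64 * 398^4 * 398^1 ≡ 134 * 147 * 369 * 398 (mod 491).
Accumulate the product:
134 * 147 = 19698 ≡ 58
58 * 369 = 21402 ≡ 289
289 * 398 = 115022 ≡ 128

128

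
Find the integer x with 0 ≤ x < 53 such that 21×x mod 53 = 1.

48

Apply the Euclidean algorithm and back-substitute:
53 = 2·21 + 11
21 = 1·11 + 10
11 = 1·10 + 1
10 = 10·1 + 0
gcd(21, 53) = 1, so the inverse exists.
Back-substitute for 1:
1 = 1·11 − 1·10
  = −1·21 + 2·11
  = 2·53 − 5·21
So 21⁻¹ ≡ −5 ≡ 48 (mod 53).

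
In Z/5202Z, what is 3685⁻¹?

Run the extended Euclidean algorithm:
5202 = 1·3685 + 1517
3685 = 2·1517 + 651
1517 = 2·651 + 215
651 = 3·215 + 6
215 = 35·6 + 5
6 = 1·5 + 1
5 = 5·1 + 0
gcd(3685, 5202) = 1, so the inverse exists.
Back-substitute for 1:
1 = 1·6 − 1·5
  = −1·215 + 36·6
  = 36·651 − 109·215
  = −109·1517 + 254·651
  = 254·3685 − 617·1517
  = −617·5202 + 871·3685
So 3685⁻¹ ≡ 871 (mod 5202).

871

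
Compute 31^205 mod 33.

1

Using repeated squaring:
31^1 ≡ 31 (mod 33)
31^2 ≡ 31^2 = 961 ≡ 4 (mod 33)
31^4 ≡ 4^2 = 16 (mod 33)
31^8 ≡ 16^2 = 256 ≡ 25 (mod 33)
31^16 ≡ 25^2 = 625 ≡ 31 (mod 33)
31^32 ≡ 31^2 = 961 ≡ 4 (mod 33)
31^64 ≡ 4^2 = 16 (mod 33)
31^128 ≡ 16^2 = 256 ≡ 25 (mod 33)
31^205 = 31^128 * 31^64 * 31^8 * 31^4 * 31^1 ≡ 25 * 16 * 25 * 16 * 31 (mod 33).
Accumulate the product:
25 * 16 = 400 ≡ 4
4 * 25 = 100 ≡ 1
1 * 16 = 16
16 * 31 = 496 ≡ 1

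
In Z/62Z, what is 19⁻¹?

49

62 = 3*19 + 5
19 = 3*5 + 4
5 = 1*4 + 1
4 = 4*1 + 0
gcd(19, 62) = 1, so the inverse exists.
Back-substitute for 1:
1 = 1*5 − 1*4
  = −1*19 + 4*5
  = 4*62 − 13*19
So 19⁻¹ ≡ −13 ≡ 49 (mod 62).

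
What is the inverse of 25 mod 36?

13

36 = 1*25 + 11
25 = 2*11 + 3
11 = 3*3 + 2
3 = 1*2 + 1
2 = 2*1 + 0
gcd(25, 36) = 1, so the inverse exists.
Bézout: 1 = −9*36 + 13*25.
So 25⁻¹ ≡ 13 (mod 36).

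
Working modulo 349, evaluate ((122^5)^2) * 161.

(122)^5 ≡ 226 (mod 349)
(226)^2 ≡ 122 (mod 349)
122 * 161 = 19642 ≡ 98 (mod 349)

98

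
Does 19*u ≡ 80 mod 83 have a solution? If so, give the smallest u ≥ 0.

gcd(19, 83) = 1, so a unique solution mod 83 exists.
19⁻¹ ≡ 35 (mod 83).
u ≡ 35*80 ≡ 61 (mod 83).

61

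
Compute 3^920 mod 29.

24

Compute successive squares:
920 in binary is 1110011000, i.e. 920 = 512 + 256 + 128 + 16 + 8.
3^1 ≡ 3 (mod 29)
3^2 ≡ 3^2 = 9 (mod 29)
3^4 ≡ 9^2 = 81 ≡ 23 (mod 29)
3^8 ≡ 23^2 = 529 ≡ 7 (mod 29)
3^16 ≡ 7^2 = 49 ≡ 20 (mod 29)
3^32 ≡ 20^2 = 400 ≡ 23 (mod 29)
3^64 ≡ 23^2 = 529 ≡ 7 (mod 29)
3^128 ≡ 7^2 = 49 ≡ 20 (mod 29)
3^256 ≡ 20^2 = 400 ≡ 23 (mod 29)
3^512 ≡ 23^2 = 529 ≡ 7 (mod 29)
3^920 = 3^512 * 3^256 * 3^128 * 3^16 * 3^8 ≡ 7 * 23 * 20 * 20 * 7 (mod 29).
Accumulate the product:
7 * 23 = 161 ≡ 16
16 * 20 = 320 ≡ 1
1 * 20 = 20
20 * 7 = 140 ≡ 24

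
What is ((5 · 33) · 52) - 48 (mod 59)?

5 · 33 = 165 ≡ 47 (mod 59)
47 · 52 = 2444 ≡ 25 (mod 59)
25 - 48 = -23 ≡ 36 (mod 59)

36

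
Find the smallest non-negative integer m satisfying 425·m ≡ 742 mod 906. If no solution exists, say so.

gcd(425, 906) = 1, so a unique solution mod 906 exists.
425⁻¹ ≡ 275 (mod 906).
m ≡ 275·742 ≡ 200 (mod 906).

200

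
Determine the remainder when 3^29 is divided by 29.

29 in binary is 11101, i.e. 29 = 16 + 8 + 4 + 1.
3^1 ≡ 3 (mod 29)
3^2 ≡ 3^2 = 9 (mod 29)
3^4 ≡ 9^2 = 81 ≡ 23 (mod 29)
3^8 ≡ 23^2 = 529 ≡ 7 (mod 29)
3^16 ≡ 7^2 = 49 ≡ 20 (mod 29)
3^29 = 3^16 × 3^8 × 3^4 × 3^1 ≡ 20 × 7 × 23 × 3 (mod 29).
Accumulate the product:
20 × 7 = 140 ≡ 24
24 × 23 = 552 ≡ 1
1 × 3 = 3

3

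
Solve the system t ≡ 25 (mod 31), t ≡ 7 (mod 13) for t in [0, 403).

397

31⁻¹ mod 13: 31*8 ≡ 1 (mod 13), so 31⁻¹ ≡ 8.
t = 25 + 31*((7 − 25)*8 mod 13) = 25 + 31*12 = 397.
Check: 397 mod 31 = 25, 397 mod 13 = 7. ✓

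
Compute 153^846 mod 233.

By square-and-multiply:
846 in binary is 1101001110, i.e. 846 = 512 + 256 + 64 + 8 + 4 + 2.
153^1 ≡ 153 (mod 233)
153^2 ≡ 153^2 = 23409 ≡ 109 (mod 233)
153^4 ≡ 109^2 = 11881 ≡ 231 (mod 233)
153^8 ≡ 231^2 = 53361 ≡ 4 (mod 233)
153^16 ≡ 4^2 = 16 (mod 233)
153^32 ≡ 16^2 = 256 ≡ 23 (mod 233)
153^64 ≡ 23^2 = 529 ≡ 63 (mod 233)
153^128 ≡ 63^2 = 3969 ≡ 8 (mod 233)
153^256 ≡ 8^2 = 64 (mod 233)
153^512 ≡ 64^2 = 4096 ≡ 135 (mod 233)
153^846 = 153^512 · 153^256 · 153^64 · 153^8 · 153^4 · 153^2 ≡ 135 · 64 · 63 · 4 · 231 · 109 (mod 233).
Accumulate the product:
135 · 64 = 8640 ≡ 19
19 · 63 = 1197 ≡ 32
32 · 4 = 128
128 · 231 = 29568 ≡ 210
210 · 109 = 22890 ≡ 56

56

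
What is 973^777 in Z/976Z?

By square-and-multiply:
777 in binary is 1100001001, i.e. 777 = 512 + 256 + 8 + 1.
973^1 ≡ 973 (mod 976)
973^2 ≡ 973^2 = 946729 ≡ 9 (mod 976)
973^4 ≡ 9^2 = 81 (mod 976)
973^8 ≡ 81^2 = 6561 ≡ 705 (mod 976)
973^16 ≡ 705^2 = 497025 ≡ 241 (mod 976)
973^32 ≡ 241^2 = 58081 ≡ 497 (mod 976)
973^64 ≡ 497^2 = 247009 ≡ 81 (mod 976)
973^128 ≡ 81^2 = 6561 ≡ 705 (mod 976)
973^256 ≡ 705^2 = 497025 ≡ 241 (mod 976)
973^512 ≡ 241^2 = 58081 ≡ 497 (mod 976)
973^777 = 973^512 * 973^256 * 973^8 * 973^1 ≡ 497 * 241 * 705 * 973 (mod 976).
Accumulate the product:
497 * 241 = 119777 ≡ 705
705 * 705 = 497025 ≡ 241
241 * 973 = 234493 ≡ 253

253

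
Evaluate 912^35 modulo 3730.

35 in binary is 100011, i.e. 35 = 32 + 2 + 1.
912^1 ≡ 912 (mod 3730)
912^2 ≡ 912^2 = 831744 ≡ 3684 (mod 3730)
912^4 ≡ 3684^2 = 13571856 ≡ 2116 (mod 3730)
912^8 ≡ 2116^2 = 4477456 ≡ 1456 (mod 3730)
912^16 ≡ 1456^2 = 2119936 ≡ 1296 (mod 3730)
912^32 ≡ 1296^2 = 1679616 ≡ 1116 (mod 3730)
912^35 = 912^32 × 912^2 × 912^1 ≡ 1116 × 3684 × 912 (mod 3730).
Accumulate the product:
1116 × 3684 = 4111344 ≡ 884
884 × 912 = 806208 ≡ 528

528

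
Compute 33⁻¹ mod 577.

Run the extended Euclidean algorithm:
577 = 17*33 + 16
33 = 2*16 + 1
16 = 16*1 + 0
gcd(33, 577) = 1, so the inverse exists.
Back-substitute for 1:
1 = 1*33 − 2*16
  = −2*577 + 35*33
So 33⁻¹ ≡ 35 (mod 577).

35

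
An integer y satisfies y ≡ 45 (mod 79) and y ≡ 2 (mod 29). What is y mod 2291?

756

79⁻¹ mod 29: 79*18 ≡ 1 (mod 29), so 79⁻¹ ≡ 18.
y = 45 + 79*((2 − 45)*18 mod 29) = 45 + 79*9 = 756.
Check: 756 mod 79 = 45, 756 mod 29 = 2. ✓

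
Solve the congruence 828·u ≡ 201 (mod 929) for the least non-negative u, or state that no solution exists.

gcd(828, 929) = 1, so a unique solution mod 929 exists.
828⁻¹ ≡ 883 (mod 929).
u ≡ 883·201 ≡ 44 (mod 929).

44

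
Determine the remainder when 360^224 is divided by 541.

217

Compute successive squares:
224 in binary is 11100000, i.e. 224 = 128 + 64 + 32.
360^1 ≡ 360 (mod 541)
360^2 ≡ 360^2 = 129600 ≡ 301 (mod 541)
360^4 ≡ 301^2 = 90601 ≡ 254 (mod 541)
360^8 ≡ 254^2 = 64516 ≡ 137 (mod 541)
360^16 ≡ 137^2 = 18769 ≡ 375 (mod 541)
360^32 ≡ 375^2 = 140625 ≡ 506 (mod 541)
360^64 ≡ 506^2 = 256036 ≡ 143 (mod 541)
360^128 ≡ 143^2 = 20449 ≡ 432 (mod 541)
360^224 = 360^128 × 360^64 × 360^32 ≡ 432 × 143 × 506 (mod 541).
Accumulate the product:
432 × 143 = 61776 ≡ 102
102 × 506 = 51612 ≡ 217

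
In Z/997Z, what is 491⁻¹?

By the extended Euclidean algorithm:
997 = 2·491 + 15
491 = 32·15 + 11
15 = 1·11 + 4
11 = 2·4 + 3
4 = 1·3 + 1
3 = 3·1 + 0
gcd(491, 997) = 1, so the inverse exists.
Bézout: 1 = 131·997 − 266·491.
So 491⁻¹ ≡ −266 ≡ 731 (mod 997).

731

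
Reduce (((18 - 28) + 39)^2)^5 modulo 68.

18 - 28 = -10 ≡ 58 (mod 68)
58 + 39 = 97 ≡ 29 (mod 68)
(29)^2 ≡ 25 (mod 68)
(25)^5 ≡ 9 (mod 68)

9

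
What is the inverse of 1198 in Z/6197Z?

3802

By the extended Euclidean algorithm:
6197 = 5·1198 + 207
1198 = 5·207 + 163
207 = 1·163 + 44
163 = 3·44 + 31
44 = 1·31 + 13
31 = 2·13 + 5
13 = 2·5 + 3
5 = 1·3 + 2
3 = 1·2 + 1
2 = 2·1 + 0
gcd(1198, 6197) = 1, so the inverse exists.
Back-substitute for 1:
1 = 1·3 − 1·2
  = −1·5 + 2·3
  = 2·13 − 5·5
  = −5·31 + 12·13
  = 12·44 − 17·31
  = −17·163 + 63·44
  = 63·207 − 80·163
  = −80·1198 + 463·207
  = 463·6197 − 2395·1198
So 1198⁻¹ ≡ −2395 ≡ 3802 (mod 6197).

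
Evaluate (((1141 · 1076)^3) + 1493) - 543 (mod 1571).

1141 · 1076 = 1227716 ≡ 765 (mod 1571)
(765)^3 ≡ 1400 (mod 1571)
1400 + 1493 = 2893 ≡ 1322 (mod 1571)
1322 - 543 = 779

779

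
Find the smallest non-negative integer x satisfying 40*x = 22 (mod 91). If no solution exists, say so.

87

gcd(40, 91) = 1, so a unique solution mod 91 exists.
40⁻¹ ≡ 66 (mod 91).
x ≡ 66*22 ≡ 87 (mod 91).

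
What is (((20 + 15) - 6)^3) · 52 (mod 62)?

20 + 15 = 35
35 - 6 = 29
(29)^3 ≡ 23 (mod 62)
23 · 52 = 1196 ≡ 18 (mod 62)

18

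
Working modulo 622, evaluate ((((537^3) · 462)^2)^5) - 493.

429

(537)^3 ≡ 411 (mod 622)
411 · 462 = 189882 ≡ 172 (mod 622)
(172)^2 ≡ 350 (mod 622)
(350)^5 ≡ 300 (mod 622)
300 - 493 = -193 ≡ 429 (mod 622)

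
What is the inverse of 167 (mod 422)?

187

By the extended Euclidean algorithm:
422 = 2·167 + 88
167 = 1·88 + 79
88 = 1·79 + 9
79 = 8·9 + 7
9 = 1·7 + 2
7 = 3·2 + 1
2 = 2·1 + 0
gcd(167, 422) = 1, so the inverse exists.
Back-substitute for 1:
1 = 1·7 − 3·2
  = −3·9 + 4·7
  = 4·79 − 35·9
  = −35·88 + 39·79
  = 39·167 − 74·88
  = −74·422 + 187·167
So 167⁻¹ ≡ 187 (mod 422).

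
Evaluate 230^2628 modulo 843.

Using repeated squaring:
230^1 ≡ 230 (mod 843)
230^2 ≡ 230^2 = 52900 ≡ 634 (mod 843)
230^4 ≡ 634^2 = 401956 ≡ 688 (mod 843)
230^8 ≡ 688^2 = 473344 ≡ 421 (mod 843)
230^16 ≡ 421^2 = 177241 ≡ 211 (mod 843)
230^32 ≡ 211^2 = 44521 ≡ 685 (mod 843)
230^64 ≡ 685^2 = 469225 ≡ 517 (mod 843)
230^128 ≡ 517^2 = 267289 ≡ 58 (mod 843)
230^256 ≡ 58^2 = 3364 ≡ 835 (mod 843)
230^512 ≡ 835^2 = 697225 ≡ 64 (mod 843)
230^1024 ≡ 64^2 = 4096 ≡ 724 (mod 843)
230^2048 ≡ 724^2 = 524176 ≡ 673 (mod 843)
230^2628 = 230^2048 · 230^512 · 230^64 · 230^4 ≡ 673 · 64 · 517 · 688 (mod 843).
Accumulate the product:
673 · 64 = 43072 ≡ 79
79 · 517 = 40843 ≡ 379
379 · 688 = 260752 ≡ 265

265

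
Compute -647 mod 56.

-647 = -12*56 + 25, so -647 ≡ 25 (mod 56).

25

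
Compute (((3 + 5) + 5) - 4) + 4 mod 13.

0

3 + 5 = 8
8 + 5 = 13 ≡ 0 (mod 13)
0 - 4 = -4 ≡ 9 (mod 13)
9 + 4 = 13 ≡ 0 (mod 13)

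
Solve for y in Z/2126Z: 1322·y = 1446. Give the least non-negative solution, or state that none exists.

gcd(1322, 2126) = 2, and 2 | 1446, so solutions exist.
Divide through by 2: 661·y mod 1063 = 723.
661⁻¹ ≡ 669 (mod 1063).
y ≡ 669·723 ≡ 22 (mod 1063).
The smallest non-negative solution is y = 22.

22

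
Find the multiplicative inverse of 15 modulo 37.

By the extended Euclidean algorithm:
37 = 2·15 + 7
15 = 2·7 + 1
7 = 7·1 + 0
gcd(15, 37) = 1, so the inverse exists.
Bézout: 1 = −2·37 + 5·15.
So 15⁻¹ ≡ 5 (mod 37).

5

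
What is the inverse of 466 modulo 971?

Apply the Euclidean algorithm and back-substitute:
971 = 2·466 + 39
466 = 11·39 + 37
39 = 1·37 + 2
37 = 18·2 + 1
2 = 2·1 + 0
gcd(466, 971) = 1, so the inverse exists.
Bézout: 1 = −227·971 + 473·466.
So 466⁻¹ ≡ 473 (mod 971).

473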